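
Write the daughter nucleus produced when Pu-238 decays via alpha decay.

Alpha decay: mass number changes by -4, atomic number by -2.
A: 238 − 4 = 234; Z: 94 − 2 = 92.
Z = 92 is uranium, so the daughter is U-234.

U-234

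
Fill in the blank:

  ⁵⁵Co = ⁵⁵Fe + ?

Conserve mass number: 55 = 55 + A, so A = 0.
Conserve atomic number: 27 = 26 + Z, so Z = 1.
A = 0 and Z = 1 is e⁺ — a positron.

positron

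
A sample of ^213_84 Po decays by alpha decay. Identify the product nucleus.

Alpha decay: mass number changes by -4, atomic number by -2.
A: 213 − 4 = 209; Z: 84 − 2 = 82.
Z = 82 is lead, so the daughter is ^209_82 Pb.

Pb-209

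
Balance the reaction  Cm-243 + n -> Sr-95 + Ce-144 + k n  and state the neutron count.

5

Conserve mass number: 244 = 95 + 144 + k, so k = 244 − 239 = 5.
Check atomic number: 96 = 38 + 58 + 0 = 96. ✓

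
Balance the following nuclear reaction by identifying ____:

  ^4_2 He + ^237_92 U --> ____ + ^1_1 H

Conserve mass number: 4 + 237 = A + 1, so A = 240.
Conserve atomic number: 2 + 92 = Z + 1, so Z = 93.
Z = 93 is neptunium, so the species is ^240_93 Np.

Np-240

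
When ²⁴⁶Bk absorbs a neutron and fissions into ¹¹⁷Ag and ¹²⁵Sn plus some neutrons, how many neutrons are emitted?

Conserve mass number: 247 = 117 + 125 + k, so k = 247 − 242 = 5.
Check atomic number: 97 = 47 + 50 + 0 = 97. ✓

5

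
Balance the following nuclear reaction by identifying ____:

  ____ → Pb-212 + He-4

Po-216

Conserve mass number: A = 212 + 4, so A = 216.
Conserve atomic number: Z = 82 + 2, so Z = 84.
Z = 84 is polonium, so the species is Po-216.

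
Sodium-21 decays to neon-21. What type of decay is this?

ΔA = 21 − 21 = 0; ΔZ = 10 − 11 = -1.
A is unchanged and Z drops by 1 — a proton has become a neutron (β⁺ emission or electron capture).

beta-plus decay or electron capture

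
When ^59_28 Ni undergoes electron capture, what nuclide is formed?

Co-59

Electron capture: mass number changes by +0, atomic number by -1.
A: 59 = 59; Z: 28 − 1 = 27.
Z = 27 is cobalt, so the daughter is ^59_27 Co.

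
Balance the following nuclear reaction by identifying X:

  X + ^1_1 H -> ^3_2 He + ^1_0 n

Conserve mass number: A + 1 = 3 + 1, so A = 3.
Conserve atomic number: Z + 1 = 2 + 0, so Z = 1.
A = 3 and Z = 1 is ^3_1 H — a triton.

triton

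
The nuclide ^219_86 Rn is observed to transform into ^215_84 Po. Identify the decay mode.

ΔA = 215 − 219 = -4; ΔZ = 84 − 86 = -2.
A drops by 4 and Z drops by 2 — the signature of alpha emission.

alpha decay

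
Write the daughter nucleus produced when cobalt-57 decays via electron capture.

Fe-57

Electron capture: mass number changes by +0, atomic number by -1.
A: 57 = 57; Z: 27 − 1 = 26.
Z = 26 is iron, so the daughter is iron-57.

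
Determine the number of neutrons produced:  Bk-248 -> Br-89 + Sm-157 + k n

Conserve mass number: 248 = 89 + 157 + k, so k = 248 − 246 = 2.
Check atomic number: 97 = 35 + 62 + 0 = 97. ✓

2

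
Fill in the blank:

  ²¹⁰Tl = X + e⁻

Pb-210

Conserve mass number: 210 = A + 0, so A = 210.
Conserve atomic number: 81 = Z − 1, so Z = 82.
Z = 82 is lead, so the species is ²¹⁰Pb.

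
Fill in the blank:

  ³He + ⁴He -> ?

Conserve mass number: 3 + 4 = A, so A = 7.
Conserve atomic number: 2 + 2 = Z, so Z = 4.
Z = 4 is beryllium, so the species is ⁷Be.

Be-7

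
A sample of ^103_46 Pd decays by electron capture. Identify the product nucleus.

Electron capture: mass number changes by +0, atomic number by -1.
A: 103 = 103; Z: 46 − 1 = 45.
Z = 45 is rhodium, so the daughter is ^103_45 Rh.

Rh-103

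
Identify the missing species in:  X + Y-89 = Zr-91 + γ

Conserve mass number: A + 89 = 91 + 0, so A = 2.
Conserve atomic number: Z + 39 = 40 + 0, so Z = 1.
A = 2 and Z = 1 is H-2 — a deuteron.

deuteron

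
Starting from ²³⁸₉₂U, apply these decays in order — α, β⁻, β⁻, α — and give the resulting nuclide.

Start: (A, Z) = (238, 92).
After α: (234, 90).
After β⁻: (234, 91).
After β⁻: (234, 92).
After α: (230, 90).
Z = 90 is thorium.

Th-230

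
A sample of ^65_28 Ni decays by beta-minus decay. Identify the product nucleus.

Cu-65

Beta-minus decay: mass number changes by +0, atomic number by +1.
A: 65 = 65; Z: 28 + 1 = 29.
Z = 29 is copper, so the daughter is ^65_29 Cu.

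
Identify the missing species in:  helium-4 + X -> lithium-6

deuteron

Conserve mass number: 4 + A = 6, so A = 2.
Conserve atomic number: 2 + Z = 3, so Z = 1.
A = 2 and Z = 1 is hydrogen-2 — a deuteron.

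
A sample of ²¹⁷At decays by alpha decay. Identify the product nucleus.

Alpha decay: mass number changes by -4, atomic number by -2.
A: 217 − 4 = 213; Z: 85 − 2 = 83.
Z = 83 is bismuth, so the daughter is ²¹³Bi.

Bi-213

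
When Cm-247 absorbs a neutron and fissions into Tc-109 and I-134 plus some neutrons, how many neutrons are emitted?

5

Conserve mass number: 248 = 109 + 134 + k, so k = 248 − 243 = 5.
Check atomic number: 96 = 43 + 53 + 0 = 96. ✓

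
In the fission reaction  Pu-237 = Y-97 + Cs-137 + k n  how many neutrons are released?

3

Conserve mass number: 237 = 97 + 137 + k, so k = 237 − 234 = 3.
Check atomic number: 94 = 39 + 55 + 0 = 94. ✓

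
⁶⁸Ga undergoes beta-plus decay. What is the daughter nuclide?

Zn-68

Beta-plus decay: mass number changes by +0, atomic number by -1.
A: 68 = 68; Z: 31 − 1 = 30.
Z = 30 is zinc, so the daughter is ⁶⁸Zn.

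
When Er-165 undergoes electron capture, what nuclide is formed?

Electron capture: mass number changes by +0, atomic number by -1.
A: 165 = 165; Z: 68 − 1 = 67.
Z = 67 is holmium, so the daughter is Ho-165.

Ho-165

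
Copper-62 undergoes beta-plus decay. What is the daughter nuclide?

Ni-62

Beta-plus decay: mass number changes by +0, atomic number by -1.
A: 62 = 62; Z: 29 − 1 = 28.
Z = 28 is nickel, so the daughter is nickel-62.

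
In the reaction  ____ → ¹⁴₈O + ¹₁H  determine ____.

Conserve mass number: A = 14 + 1, so A = 15.
Conserve atomic number: Z = 8 + 1, so Z = 9.
Z = 9 is fluorine, so the species is ¹⁵₉F.

F-15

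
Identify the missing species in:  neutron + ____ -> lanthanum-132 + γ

La-131

Conserve mass number: 1 + A = 132 + 0, so A = 131.
Conserve atomic number: 0 + Z = 57 + 0, so Z = 57.
Z = 57 is lanthanum, so the species is lanthanum-131.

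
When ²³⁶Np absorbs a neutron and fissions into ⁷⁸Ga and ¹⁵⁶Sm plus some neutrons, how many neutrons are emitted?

Conserve mass number: 237 = 78 + 156 + k, so k = 237 − 234 = 3.
Check atomic number: 93 = 31 + 62 + 0 = 93. ✓

3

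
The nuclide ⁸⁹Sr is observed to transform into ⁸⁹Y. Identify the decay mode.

beta-minus decay

ΔA = 89 − 89 = 0; ΔZ = 39 − 38 = +1.
A is unchanged and Z rises by 1 — a neutron has become a proton (β⁻ decay).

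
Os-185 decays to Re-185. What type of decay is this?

ΔA = 185 − 185 = 0; ΔZ = 75 − 76 = -1.
A is unchanged and Z drops by 1 — a proton has become a neutron (β⁺ emission or electron capture).

beta-plus decay or electron capture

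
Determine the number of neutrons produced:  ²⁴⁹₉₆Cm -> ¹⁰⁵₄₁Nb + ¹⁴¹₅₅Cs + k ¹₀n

Conserve mass number: 249 = 105 + 141 + k, so k = 249 − 246 = 3.
Check atomic number: 96 = 41 + 55 + 0 = 96. ✓

3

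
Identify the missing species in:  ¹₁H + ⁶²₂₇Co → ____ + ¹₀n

Conserve mass number: 1 + 62 = A + 1, so A = 62.
Conserve atomic number: 1 + 27 = Z + 0, so Z = 28.
Z = 28 is nickel, so the species is ⁶²₂₈Ni.

Ni-62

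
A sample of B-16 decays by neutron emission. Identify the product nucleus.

Neutron emission: mass number changes by -1, atomic number by +0.
A: 16 − 1 = 15; Z: 5 = 5.
Z = 5 is boron, so the daughter is B-15.

B-15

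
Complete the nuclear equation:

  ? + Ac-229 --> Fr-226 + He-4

Conserve mass number: A + 229 = 226 + 4, so A = 1.
Conserve atomic number: Z + 89 = 87 + 2, so Z = 0.
A = 1 and Z = 0 is n — a neutron.

neutron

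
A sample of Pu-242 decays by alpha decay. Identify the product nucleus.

U-238

Alpha decay: mass number changes by -4, atomic number by -2.
A: 242 − 4 = 238; Z: 94 − 2 = 92.
Z = 92 is uranium, so the daughter is U-238.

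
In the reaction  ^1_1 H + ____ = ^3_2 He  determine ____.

deuteron

Conserve mass number: 1 + A = 3, so A = 2.
Conserve atomic number: 1 + Z = 2, so Z = 1.
A = 2 and Z = 1 is ^2_1 H — a deuteron.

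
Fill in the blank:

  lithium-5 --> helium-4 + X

Conserve mass number: 5 = 4 + A, so A = 1.
Conserve atomic number: 3 = 2 + Z, so Z = 1.
A = 1 and Z = 1 is hydrogen-1 — a proton.

proton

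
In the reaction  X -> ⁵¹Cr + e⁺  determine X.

Mn-51

Conserve mass number: A = 51 + 0, so A = 51.
Conserve atomic number: Z = 24 + 1, so Z = 25.
Z = 25 is manganese, so the species is ⁵¹Mn.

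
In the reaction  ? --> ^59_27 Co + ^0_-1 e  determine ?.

Conserve mass number: A = 59 + 0, so A = 59.
Conserve atomic number: Z = 27 − 1, so Z = 26.
Z = 26 is iron, so the species is ^59_26 Fe.

Fe-59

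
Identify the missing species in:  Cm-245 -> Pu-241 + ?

Conserve mass number: 245 = 241 + A, so A = 4.
Conserve atomic number: 96 = 94 + Z, so Z = 2.
A = 4 and Z = 2 is He-4 — an alpha particle.

alpha particle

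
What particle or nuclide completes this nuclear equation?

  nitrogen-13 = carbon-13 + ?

positron

Conserve mass number: 13 = 13 + A, so A = 0.
Conserve atomic number: 7 = 6 + Z, so Z = 1.
A = 0 and Z = 1 is e⁺ — a positron.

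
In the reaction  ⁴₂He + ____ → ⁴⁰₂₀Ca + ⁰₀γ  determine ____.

Ar-36

Conserve mass number: 4 + A = 40 + 0, so A = 36.
Conserve atomic number: 2 + Z = 20 + 0, so Z = 18.
Z = 18 is argon, so the species is ³⁶₁₈Ar.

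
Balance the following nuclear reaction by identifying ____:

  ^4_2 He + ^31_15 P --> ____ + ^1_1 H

S-34

Conserve mass number: 4 + 31 = A + 1, so A = 34.
Conserve atomic number: 2 + 15 = Z + 1, so Z = 16.
Z = 16 is sulfur, so the species is ^34_16 S.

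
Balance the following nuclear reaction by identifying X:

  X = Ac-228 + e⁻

Conserve mass number: A = 228 + 0, so A = 228.
Conserve atomic number: Z = 89 − 1, so Z = 88.
Z = 88 is radium, so the species is Ra-228.

Ra-228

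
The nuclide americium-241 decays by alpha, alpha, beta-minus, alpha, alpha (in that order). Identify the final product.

Start: (A, Z) = (241, 95).
After α: (237, 93).
After α: (233, 91).
After β⁻: (233, 92).
After α: (229, 90).
After α: (225, 88).
Z = 88 is radium.

Ra-225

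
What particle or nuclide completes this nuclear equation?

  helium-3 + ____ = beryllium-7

alpha particle

Conserve mass number: 3 + A = 7, so A = 4.
Conserve atomic number: 2 + Z = 4, so Z = 2.
A = 4 and Z = 2 is helium-4 — an alpha particle.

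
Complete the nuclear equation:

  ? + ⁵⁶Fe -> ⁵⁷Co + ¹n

deuteron

Conserve mass number: A + 56 = 57 + 1, so A = 2.
Conserve atomic number: Z + 26 = 27 + 0, so Z = 1.
A = 2 and Z = 1 is ²H — a deuteron.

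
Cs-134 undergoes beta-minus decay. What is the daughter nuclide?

Beta-minus decay: mass number changes by +0, atomic number by +1.
A: 134 = 134; Z: 55 + 1 = 56.
Z = 56 is barium, so the daughter is Ba-134.

Ba-134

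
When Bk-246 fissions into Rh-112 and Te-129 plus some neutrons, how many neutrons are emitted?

5

Conserve mass number: 246 = 112 + 129 + k, so k = 246 − 241 = 5.
Check atomic number: 97 = 45 + 52 + 0 = 97. ✓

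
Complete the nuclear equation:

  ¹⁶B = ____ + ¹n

B-15

Conserve mass number: 16 = A + 1, so A = 15.
Conserve atomic number: 5 = Z + 0, so Z = 5.
Z = 5 is boron, so the species is ¹⁵B.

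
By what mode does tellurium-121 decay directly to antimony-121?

ΔA = 121 − 121 = 0; ΔZ = 51 − 52 = -1.
A is unchanged and Z drops by 1 — a proton has become a neutron (β⁺ emission or electron capture).

beta-plus decay or electron capture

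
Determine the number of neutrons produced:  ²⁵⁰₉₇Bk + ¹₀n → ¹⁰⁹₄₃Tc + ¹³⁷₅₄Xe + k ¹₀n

Conserve mass number: 251 = 109 + 137 + k, so k = 251 − 246 = 5.
Check atomic number: 97 = 43 + 54 + 0 = 97. ✓

5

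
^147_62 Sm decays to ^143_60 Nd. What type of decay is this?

alpha decay

ΔA = 143 − 147 = -4; ΔZ = 60 − 62 = -2.
A drops by 4 and Z drops by 2 — the signature of alpha emission.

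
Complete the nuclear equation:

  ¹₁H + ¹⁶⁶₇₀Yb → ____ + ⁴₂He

Tm-163

Conserve mass number: 1 + 166 = A + 4, so A = 163.
Conserve atomic number: 1 + 70 = Z + 2, so Z = 69.
Z = 69 is thulium, so the species is ¹⁶³₆₉Tm.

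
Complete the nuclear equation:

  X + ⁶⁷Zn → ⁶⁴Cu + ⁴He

proton

Conserve mass number: A + 67 = 64 + 4, so A = 1.
Conserve atomic number: Z + 30 = 29 + 2, so Z = 1.
A = 1 and Z = 1 is ¹H — a proton.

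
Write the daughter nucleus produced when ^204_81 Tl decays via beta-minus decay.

Beta-minus decay: mass number changes by +0, atomic number by +1.
A: 204 = 204; Z: 81 + 1 = 82.
Z = 82 is lead, so the daughter is ^204_82 Pb.

Pb-204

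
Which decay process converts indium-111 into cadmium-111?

ΔA = 111 − 111 = 0; ΔZ = 48 − 49 = -1.
A is unchanged and Z drops by 1 — a proton has become a neutron (β⁺ emission or electron capture).

beta-plus decay or electron capture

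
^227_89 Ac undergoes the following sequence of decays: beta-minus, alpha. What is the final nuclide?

Ra-223

Start: (A, Z) = (227, 89).
After β⁻: (227, 90).
After α: (223, 88).
Z = 88 is radium.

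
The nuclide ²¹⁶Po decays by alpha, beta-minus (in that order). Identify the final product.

Start: (A, Z) = (216, 84).
After α: (212, 82).
After β⁻: (212, 83).
Z = 83 is bismuth.

Bi-212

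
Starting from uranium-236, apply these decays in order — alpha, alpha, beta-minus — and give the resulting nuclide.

Start: (A, Z) = (236, 92).
After α: (232, 90).
After α: (228, 88).
After β⁻: (228, 89).
Z = 89 is actinium.

Ac-228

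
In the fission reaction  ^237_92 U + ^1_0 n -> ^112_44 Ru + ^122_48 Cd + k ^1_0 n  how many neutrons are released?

4

Conserve mass number: 238 = 112 + 122 + k, so k = 238 − 234 = 4.
Check atomic number: 92 = 44 + 48 + 0 = 92. ✓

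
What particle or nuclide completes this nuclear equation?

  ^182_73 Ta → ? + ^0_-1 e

Conserve mass number: 182 = A + 0, so A = 182.
Conserve atomic number: 73 = Z − 1, so Z = 74.
Z = 74 is tungsten, so the species is ^182_74 W.

W-182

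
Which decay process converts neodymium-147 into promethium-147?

beta-minus decay

ΔA = 147 − 147 = 0; ΔZ = 61 − 60 = +1.
A is unchanged and Z rises by 1 — a neutron has become a proton (β⁻ decay).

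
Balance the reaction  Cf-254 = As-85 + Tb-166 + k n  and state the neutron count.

3

Conserve mass number: 254 = 85 + 166 + k, so k = 254 − 251 = 3.
Check atomic number: 98 = 33 + 65 + 0 = 98. ✓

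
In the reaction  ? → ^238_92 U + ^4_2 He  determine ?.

Pu-242

Conserve mass number: A = 238 + 4, so A = 242.
Conserve atomic number: Z = 92 + 2, so Z = 94.
Z = 94 is plutonium, so the species is ^242_94 Pu.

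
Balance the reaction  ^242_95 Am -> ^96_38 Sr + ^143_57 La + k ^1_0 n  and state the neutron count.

3

Conserve mass number: 242 = 96 + 143 + k, so k = 242 − 239 = 3.
Check atomic number: 95 = 38 + 57 + 0 = 95. ✓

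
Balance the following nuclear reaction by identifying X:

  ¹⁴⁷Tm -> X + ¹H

Conserve mass number: 147 = A + 1, so A = 146.
Conserve atomic number: 69 = Z + 1, so Z = 68.
Z = 68 is erbium, so the species is ¹⁴⁶Er.

Er-146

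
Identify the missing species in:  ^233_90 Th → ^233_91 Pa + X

beta-minus particle

Conserve mass number: 233 = 233 + A, so A = 0.
Conserve atomic number: 90 = 91 + Z, so Z = -1.
A = 0 and Z = -1 is ^0_-1 e — a beta-minus particle.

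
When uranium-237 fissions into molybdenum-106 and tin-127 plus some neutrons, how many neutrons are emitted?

4

Conserve mass number: 237 = 106 + 127 + k, so k = 237 − 233 = 4.
Check atomic number: 92 = 42 + 50 + 0 = 92. ✓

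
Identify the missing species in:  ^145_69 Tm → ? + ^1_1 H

Er-144

Conserve mass number: 145 = A + 1, so A = 144.
Conserve atomic number: 69 = Z + 1, so Z = 68.
Z = 68 is erbium, so the species is ^144_68 Er.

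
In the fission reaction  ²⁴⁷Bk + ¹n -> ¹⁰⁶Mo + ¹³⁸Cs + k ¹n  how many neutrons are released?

Conserve mass number: 248 = 106 + 138 + k, so k = 248 − 244 = 4.
Check atomic number: 97 = 42 + 55 + 0 = 97. ✓

4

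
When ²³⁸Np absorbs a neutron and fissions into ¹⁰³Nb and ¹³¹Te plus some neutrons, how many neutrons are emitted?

5

Conserve mass number: 239 = 103 + 131 + k, so k = 239 − 234 = 5.
Check atomic number: 93 = 41 + 52 + 0 = 93. ✓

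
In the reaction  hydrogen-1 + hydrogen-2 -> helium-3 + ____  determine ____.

Conserve mass number: 1 + 2 = 3 + A, so A = 0.
Conserve atomic number: 1 + 1 = 2 + Z, so Z = 0.
A = 0 and Z = 0 is γ — a gamma ray.

gamma ray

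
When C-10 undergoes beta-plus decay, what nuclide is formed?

Beta-plus decay: mass number changes by +0, atomic number by -1.
A: 10 = 10; Z: 6 − 1 = 5.
Z = 5 is boron, so the daughter is B-10.

B-10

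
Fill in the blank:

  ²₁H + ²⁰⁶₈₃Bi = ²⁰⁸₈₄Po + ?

Conserve mass number: 2 + 206 = 208 + A, so A = 0.
Conserve atomic number: 1 + 83 = 84 + Z, so Z = 0.
A = 0 and Z = 0 is ⁰₀γ — a gamma ray.

gamma ray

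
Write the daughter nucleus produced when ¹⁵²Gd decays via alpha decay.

Alpha decay: mass number changes by -4, atomic number by -2.
A: 152 − 4 = 148; Z: 64 − 2 = 62.
Z = 62 is samarium, so the daughter is ¹⁴⁸Sm.

Sm-148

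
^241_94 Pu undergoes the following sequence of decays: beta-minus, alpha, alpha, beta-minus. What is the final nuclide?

Start: (A, Z) = (241, 94).
After β⁻: (241, 95).
After α: (237, 93).
After α: (233, 91).
After β⁻: (233, 92).
Z = 92 is uranium.

U-233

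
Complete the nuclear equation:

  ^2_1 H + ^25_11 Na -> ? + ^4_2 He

Conserve mass number: 2 + 25 = A + 4, so A = 23.
Conserve atomic number: 1 + 11 = Z + 2, so Z = 10.
Z = 10 is neon, so the species is ^23_10 Ne.

Ne-23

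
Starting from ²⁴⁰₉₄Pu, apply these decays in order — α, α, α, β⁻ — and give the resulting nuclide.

Ac-228

Start: (A, Z) = (240, 94).
After α: (236, 92).
After α: (232, 90).
After α: (228, 88).
After β⁻: (228, 89).
Z = 89 is actinium.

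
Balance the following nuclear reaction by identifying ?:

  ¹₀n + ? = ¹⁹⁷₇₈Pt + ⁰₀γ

Pt-196

Conserve mass number: 1 + A = 197 + 0, so A = 196.
Conserve atomic number: 0 + Z = 78 + 0, so Z = 78.
Z = 78 is platinum, so the species is ¹⁹⁶₇₈Pt.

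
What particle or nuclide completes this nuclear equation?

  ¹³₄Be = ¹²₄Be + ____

Conserve mass number: 13 = 12 + A, so A = 1.
Conserve atomic number: 4 = 4 + Z, so Z = 0.
A = 1 and Z = 0 is ¹₀n — a neutron.

neutron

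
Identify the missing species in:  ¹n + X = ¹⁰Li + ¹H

Conserve mass number: 1 + A = 10 + 1, so A = 10.
Conserve atomic number: 0 + Z = 3 + 1, so Z = 4.
Z = 4 is beryllium, so the species is ¹⁰Be.

Be-10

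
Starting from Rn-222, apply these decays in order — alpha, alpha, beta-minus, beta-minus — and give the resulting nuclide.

Po-214

Start: (A, Z) = (222, 86).
After α: (218, 84).
After α: (214, 82).
After β⁻: (214, 83).
After β⁻: (214, 84).
Z = 84 is polonium.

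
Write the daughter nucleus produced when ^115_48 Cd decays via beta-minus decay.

In-115

Beta-minus decay: mass number changes by +0, atomic number by +1.
A: 115 = 115; Z: 48 + 1 = 49.
Z = 49 is indium, so the daughter is ^115_49 In.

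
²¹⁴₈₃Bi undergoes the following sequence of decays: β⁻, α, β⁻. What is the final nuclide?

Start: (A, Z) = (214, 83).
After β⁻: (214, 84).
After α: (210, 82).
After β⁻: (210, 83).
Z = 83 is bismuth.

Bi-210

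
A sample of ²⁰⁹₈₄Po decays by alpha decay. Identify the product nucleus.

Pb-205

Alpha decay: mass number changes by -4, atomic number by -2.
A: 209 − 4 = 205; Z: 84 − 2 = 82.
Z = 82 is lead, so the daughter is ²⁰⁵₈₂Pb.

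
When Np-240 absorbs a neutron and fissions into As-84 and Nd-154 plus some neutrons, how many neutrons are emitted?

Conserve mass number: 241 = 84 + 154 + k, so k = 241 − 238 = 3.
Check atomic number: 93 = 33 + 60 + 0 = 93. ✓

3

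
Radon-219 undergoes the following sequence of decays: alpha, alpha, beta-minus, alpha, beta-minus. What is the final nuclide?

Start: (A, Z) = (219, 86).
After α: (215, 84).
After α: (211, 82).
After β⁻: (211, 83).
After α: (207, 81).
After β⁻: (207, 82).
Z = 82 is lead.

Pb-207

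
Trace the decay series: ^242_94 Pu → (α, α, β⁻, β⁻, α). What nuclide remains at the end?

Th-230

Start: (A, Z) = (242, 94).
After α: (238, 92).
After α: (234, 90).
After β⁻: (234, 91).
After β⁻: (234, 92).
After α: (230, 90).
Z = 90 is thorium.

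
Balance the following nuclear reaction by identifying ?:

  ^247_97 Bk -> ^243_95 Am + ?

Conserve mass number: 247 = 243 + A, so A = 4.
Conserve atomic number: 97 = 95 + Z, so Z = 2.
A = 4 and Z = 2 is ^4_2 He — an alpha particle.

alpha particle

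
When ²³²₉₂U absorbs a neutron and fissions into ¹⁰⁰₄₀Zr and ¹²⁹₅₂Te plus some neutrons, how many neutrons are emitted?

Conserve mass number: 233 = 100 + 129 + k, so k = 233 − 229 = 4.
Check atomic number: 92 = 40 + 52 + 0 = 92. ✓

4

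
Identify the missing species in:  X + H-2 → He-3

Conserve mass number: A + 2 = 3, so A = 1.
Conserve atomic number: Z + 1 = 2, so Z = 1.
A = 1 and Z = 1 is H-1 — a proton.

proton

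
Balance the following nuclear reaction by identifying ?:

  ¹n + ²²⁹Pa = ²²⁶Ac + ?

alpha particle

Conserve mass number: 1 + 229 = 226 + A, so A = 4.
Conserve atomic number: 0 + 91 = 89 + Z, so Z = 2.
A = 4 and Z = 2 is ⁴He — an alpha particle.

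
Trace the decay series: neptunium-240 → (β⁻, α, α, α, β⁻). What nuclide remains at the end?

Ac-228

Start: (A, Z) = (240, 93).
After β⁻: (240, 94).
After α: (236, 92).
After α: (232, 90).
After α: (228, 88).
After β⁻: (228, 89).
Z = 89 is actinium.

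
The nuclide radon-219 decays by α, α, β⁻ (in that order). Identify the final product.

Start: (A, Z) = (219, 86).
After α: (215, 84).
After α: (211, 82).
After β⁻: (211, 83).
Z = 83 is bismuth.

Bi-211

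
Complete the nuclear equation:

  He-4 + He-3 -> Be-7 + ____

gamma ray

Conserve mass number: 4 + 3 = 7 + A, so A = 0.
Conserve atomic number: 2 + 2 = 4 + Z, so Z = 0.
A = 0 and Z = 0 is γ — a gamma ray.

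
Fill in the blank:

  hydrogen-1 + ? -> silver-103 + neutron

Conserve mass number: 1 + A = 103 + 1, so A = 103.
Conserve atomic number: 1 + Z = 47 + 0, so Z = 46.
Z = 46 is palladium, so the species is palladium-103.

Pd-103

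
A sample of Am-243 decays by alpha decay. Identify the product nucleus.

Np-239

Alpha decay: mass number changes by -4, atomic number by -2.
A: 243 − 4 = 239; Z: 95 − 2 = 93.
Z = 93 is neptunium, so the daughter is Np-239.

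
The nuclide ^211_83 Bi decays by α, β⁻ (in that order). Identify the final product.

Start: (A, Z) = (211, 83).
After α: (207, 81).
After β⁻: (207, 82).
Z = 82 is lead.

Pb-207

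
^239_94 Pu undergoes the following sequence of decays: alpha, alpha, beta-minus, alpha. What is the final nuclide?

Ac-227

Start: (A, Z) = (239, 94).
After α: (235, 92).
After α: (231, 90).
After β⁻: (231, 91).
After α: (227, 89).
Z = 89 is actinium.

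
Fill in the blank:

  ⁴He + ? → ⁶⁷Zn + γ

Conserve mass number: 4 + A = 67 + 0, so A = 63.
Conserve atomic number: 2 + Z = 30 + 0, so Z = 28.
Z = 28 is nickel, so the species is ⁶³Ni.

Ni-63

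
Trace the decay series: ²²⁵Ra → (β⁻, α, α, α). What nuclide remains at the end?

Start: (A, Z) = (225, 88).
After β⁻: (225, 89).
After α: (221, 87).
After α: (217, 85).
After α: (213, 83).
Z = 83 is bismuth.

Bi-213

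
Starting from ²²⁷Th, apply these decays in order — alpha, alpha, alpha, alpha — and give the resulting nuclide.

Pb-211

Start: (A, Z) = (227, 90).
After α: (223, 88).
After α: (219, 86).
After α: (215, 84).
After α: (211, 82).
Z = 82 is lead.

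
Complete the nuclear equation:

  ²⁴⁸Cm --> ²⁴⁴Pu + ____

Conserve mass number: 248 = 244 + A, so A = 4.
Conserve atomic number: 96 = 94 + Z, so Z = 2.
A = 4 and Z = 2 is ⁴He — an alpha particle.

alpha particle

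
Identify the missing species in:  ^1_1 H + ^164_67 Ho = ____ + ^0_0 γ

Er-165

Conserve mass number: 1 + 164 = A + 0, so A = 165.
Conserve atomic number: 1 + 67 = Z + 0, so Z = 68.
Z = 68 is erbium, so the species is ^165_68 Er.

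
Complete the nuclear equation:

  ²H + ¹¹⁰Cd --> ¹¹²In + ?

Conserve mass number: 2 + 110 = 112 + A, so A = 0.
Conserve atomic number: 1 + 48 = 49 + Z, so Z = 0.
A = 0 and Z = 0 is γ — a gamma ray.

gamma ray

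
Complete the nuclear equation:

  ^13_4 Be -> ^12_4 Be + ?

neutron

Conserve mass number: 13 = 12 + A, so A = 1.
Conserve atomic number: 4 = 4 + Z, so Z = 0.
A = 1 and Z = 0 is ^1_0 n — a neutron.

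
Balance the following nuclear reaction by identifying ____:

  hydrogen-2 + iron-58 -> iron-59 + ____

Conserve mass number: 2 + 58 = 59 + A, so A = 1.
Conserve atomic number: 1 + 26 = 26 + Z, so Z = 1.
A = 1 and Z = 1 is hydrogen-1 — a proton.

proton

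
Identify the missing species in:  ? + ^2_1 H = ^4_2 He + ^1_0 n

Conserve mass number: A + 2 = 4 + 1, so A = 3.
Conserve atomic number: Z + 1 = 2 + 0, so Z = 1.
A = 3 and Z = 1 is ^3_1 H — a triton.

triton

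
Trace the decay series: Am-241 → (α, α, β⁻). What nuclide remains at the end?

U-233

Start: (A, Z) = (241, 95).
After α: (237, 93).
After α: (233, 91).
After β⁻: (233, 92).
Z = 92 is uranium.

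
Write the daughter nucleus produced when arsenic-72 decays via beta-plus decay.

Ge-72

Beta-plus decay: mass number changes by +0, atomic number by -1.
A: 72 = 72; Z: 33 − 1 = 32.
Z = 32 is germanium, so the daughter is germanium-72.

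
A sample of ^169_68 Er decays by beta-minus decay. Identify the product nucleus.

Beta-minus decay: mass number changes by +0, atomic number by +1.
A: 169 = 169; Z: 68 + 1 = 69.
Z = 69 is thulium, so the daughter is ^169_69 Tm.

Tm-169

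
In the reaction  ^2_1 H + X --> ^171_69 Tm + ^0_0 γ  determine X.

Conserve mass number: 2 + A = 171 + 0, so A = 169.
Conserve atomic number: 1 + Z = 69 + 0, so Z = 68.
Z = 68 is erbium, so the species is ^169_68 Er.

Er-169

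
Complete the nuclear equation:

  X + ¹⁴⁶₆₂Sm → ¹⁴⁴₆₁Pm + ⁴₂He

deuteron

Conserve mass number: A + 146 = 144 + 4, so A = 2.
Conserve atomic number: Z + 62 = 61 + 2, so Z = 1.
A = 2 and Z = 1 is ²₁H — a deuteron.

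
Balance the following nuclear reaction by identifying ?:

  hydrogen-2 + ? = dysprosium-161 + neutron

Conserve mass number: 2 + A = 161 + 1, so A = 160.
Conserve atomic number: 1 + Z = 66 + 0, so Z = 65.
Z = 65 is terbium, so the species is terbium-160.

Tb-160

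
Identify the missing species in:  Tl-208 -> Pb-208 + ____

beta-minus particle

Conserve mass number: 208 = 208 + A, so A = 0.
Conserve atomic number: 81 = 82 + Z, so Z = -1.
A = 0 and Z = -1 is e⁻ — a beta-minus particle.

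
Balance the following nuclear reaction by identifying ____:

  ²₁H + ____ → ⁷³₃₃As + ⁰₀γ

Conserve mass number: 2 + A = 73 + 0, so A = 71.
Conserve atomic number: 1 + Z = 33 + 0, so Z = 32.
Z = 32 is germanium, so the species is ⁷¹₃₂Ge.

Ge-71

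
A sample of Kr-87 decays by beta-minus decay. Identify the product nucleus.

Beta-minus decay: mass number changes by +0, atomic number by +1.
A: 87 = 87; Z: 36 + 1 = 37.
Z = 37 is rubidium, so the daughter is Rb-87.

Rb-87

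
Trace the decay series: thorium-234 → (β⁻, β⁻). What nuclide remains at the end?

U-234

Start: (A, Z) = (234, 90).
After β⁻: (234, 91).
After β⁻: (234, 92).
Z = 92 is uranium.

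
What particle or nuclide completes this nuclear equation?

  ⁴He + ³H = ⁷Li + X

gamma ray

Conserve mass number: 4 + 3 = 7 + A, so A = 0.
Conserve atomic number: 2 + 1 = 3 + Z, so Z = 0.
A = 0 and Z = 0 is γ — a gamma ray.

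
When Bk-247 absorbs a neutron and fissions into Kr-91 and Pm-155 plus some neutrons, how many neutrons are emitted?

2

Conserve mass number: 248 = 91 + 155 + k, so k = 248 − 246 = 2.
Check atomic number: 97 = 36 + 61 + 0 = 97. ✓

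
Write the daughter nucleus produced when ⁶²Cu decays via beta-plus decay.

Beta-plus decay: mass number changes by +0, atomic number by -1.
A: 62 = 62; Z: 29 − 1 = 28.
Z = 28 is nickel, so the daughter is ⁶²Ni.

Ni-62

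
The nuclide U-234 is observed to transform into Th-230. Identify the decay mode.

alpha decay

ΔA = 230 − 234 = -4; ΔZ = 90 − 92 = -2.
A drops by 4 and Z drops by 2 — the signature of alpha emission.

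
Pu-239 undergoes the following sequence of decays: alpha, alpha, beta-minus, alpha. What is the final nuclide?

Ac-227

Start: (A, Z) = (239, 94).
After α: (235, 92).
After α: (231, 90).
After β⁻: (231, 91).
After α: (227, 89).
Z = 89 is actinium.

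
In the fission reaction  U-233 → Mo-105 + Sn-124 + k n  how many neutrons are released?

4

Conserve mass number: 233 = 105 + 124 + k, so k = 233 − 229 = 4.
Check atomic number: 92 = 42 + 50 + 0 = 92. ✓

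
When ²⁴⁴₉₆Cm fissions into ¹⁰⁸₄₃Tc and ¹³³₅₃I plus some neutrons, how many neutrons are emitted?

3

Conserve mass number: 244 = 108 + 133 + k, so k = 244 − 241 = 3.
Check atomic number: 96 = 43 + 53 + 0 = 96. ✓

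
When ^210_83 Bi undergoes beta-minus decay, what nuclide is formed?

Beta-minus decay: mass number changes by +0, atomic number by +1.
A: 210 = 210; Z: 83 + 1 = 84.
Z = 84 is polonium, so the daughter is ^210_84 Po.

Po-210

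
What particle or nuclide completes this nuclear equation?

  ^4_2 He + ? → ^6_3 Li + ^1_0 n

Conserve mass number: 4 + A = 6 + 1, so A = 3.
Conserve atomic number: 2 + Z = 3 + 0, so Z = 1.
A = 3 and Z = 1 is ^3_1 H — a triton.

triton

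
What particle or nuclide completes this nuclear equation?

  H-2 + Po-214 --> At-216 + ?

gamma ray

Conserve mass number: 2 + 214 = 216 + A, so A = 0.
Conserve atomic number: 1 + 84 = 85 + Z, so Z = 0.
A = 0 and Z = 0 is γ — a gamma ray.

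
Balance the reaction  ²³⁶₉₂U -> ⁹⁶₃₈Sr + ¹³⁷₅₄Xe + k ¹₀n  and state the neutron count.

3

Conserve mass number: 236 = 96 + 137 + k, so k = 236 − 233 = 3.
Check atomic number: 92 = 38 + 54 + 0 = 92. ✓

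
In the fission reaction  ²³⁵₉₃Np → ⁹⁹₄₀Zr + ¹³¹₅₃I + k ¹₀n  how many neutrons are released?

Conserve mass number: 235 = 99 + 131 + k, so k = 235 − 230 = 5.
Check atomic number: 93 = 40 + 53 + 0 = 93. ✓

5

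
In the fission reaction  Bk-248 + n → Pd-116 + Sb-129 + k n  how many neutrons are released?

Conserve mass number: 249 = 116 + 129 + k, so k = 249 − 245 = 4.
Check atomic number: 97 = 46 + 51 + 0 = 97. ✓

4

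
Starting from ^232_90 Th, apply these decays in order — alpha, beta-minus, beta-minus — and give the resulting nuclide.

Start: (A, Z) = (232, 90).
After α: (228, 88).
After β⁻: (228, 89).
After β⁻: (228, 90).
Z = 90 is thorium.

Th-228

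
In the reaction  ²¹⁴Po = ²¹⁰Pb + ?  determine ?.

Conserve mass number: 214 = 210 + A, so A = 4.
Conserve atomic number: 84 = 82 + Z, so Z = 2.
A = 4 and Z = 2 is ⁴He — an alpha particle.

alpha particle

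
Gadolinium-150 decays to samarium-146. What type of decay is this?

ΔA = 146 − 150 = -4; ΔZ = 62 − 64 = -2.
A drops by 4 and Z drops by 2 — the signature of alpha emission.

alpha decay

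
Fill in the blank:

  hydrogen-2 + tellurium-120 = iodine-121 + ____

neutron

Conserve mass number: 2 + 120 = 121 + A, so A = 1.
Conserve atomic number: 1 + 52 = 53 + Z, so Z = 0.
A = 1 and Z = 0 is neutron — a neutron.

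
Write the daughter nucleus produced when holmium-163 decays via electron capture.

Dy-163

Electron capture: mass number changes by +0, atomic number by -1.
A: 163 = 163; Z: 67 − 1 = 66.
Z = 66 is dysprosium, so the daughter is dysprosium-163.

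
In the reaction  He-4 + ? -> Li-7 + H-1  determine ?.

alpha particle

Conserve mass number: 4 + A = 7 + 1, so A = 4.
Conserve atomic number: 2 + Z = 3 + 1, so Z = 2.
A = 4 and Z = 2 is He-4 — an alpha particle.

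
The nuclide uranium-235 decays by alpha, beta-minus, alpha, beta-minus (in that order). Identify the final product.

Start: (A, Z) = (235, 92).
After α: (231, 90).
After β⁻: (231, 91).
After α: (227, 89).
After β⁻: (227, 90).
Z = 90 is thorium.

Th-227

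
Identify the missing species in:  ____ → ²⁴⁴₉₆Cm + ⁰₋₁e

Am-244

Conserve mass number: A = 244 + 0, so A = 244.
Conserve atomic number: Z = 96 − 1, so Z = 95.
Z = 95 is americium, so the species is ²⁴⁴₉₅Am.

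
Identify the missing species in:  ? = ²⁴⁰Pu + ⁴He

Conserve mass number: A = 240 + 4, so A = 244.
Conserve atomic number: Z = 94 + 2, so Z = 96.
Z = 96 is curium, so the species is ²⁴⁴Cm.

Cm-244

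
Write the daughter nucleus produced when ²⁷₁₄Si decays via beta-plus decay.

Al-27

Beta-plus decay: mass number changes by +0, atomic number by -1.
A: 27 = 27; Z: 14 − 1 = 13.
Z = 13 is aluminium, so the daughter is ²⁷₁₃Al.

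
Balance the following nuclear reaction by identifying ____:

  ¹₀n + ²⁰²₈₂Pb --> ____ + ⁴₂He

Conserve mass number: 1 + 202 = A + 4, so A = 199.
Conserve atomic number: 0 + 82 = Z + 2, so Z = 80.
Z = 80 is mercury, so the species is ¹⁹⁹₈₀Hg.

Hg-199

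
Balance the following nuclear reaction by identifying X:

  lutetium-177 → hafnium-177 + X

beta-minus particle

Conserve mass number: 177 = 177 + A, so A = 0.
Conserve atomic number: 71 = 72 + Z, so Z = -1.
A = 0 and Z = -1 is e⁻ — a beta-minus particle.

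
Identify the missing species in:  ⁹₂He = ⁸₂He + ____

neutron

Conserve mass number: 9 = 8 + A, so A = 1.
Conserve atomic number: 2 = 2 + Z, so Z = 0.
A = 1 and Z = 0 is ¹₀n — a neutron.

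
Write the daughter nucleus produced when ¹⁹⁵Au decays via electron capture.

Pt-195

Electron capture: mass number changes by +0, atomic number by -1.
A: 195 = 195; Z: 79 − 1 = 78.
Z = 78 is platinum, so the daughter is ¹⁹⁵Pt.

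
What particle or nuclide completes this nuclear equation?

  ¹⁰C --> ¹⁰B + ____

Conserve mass number: 10 = 10 + A, so A = 0.
Conserve atomic number: 6 = 5 + Z, so Z = 1.
A = 0 and Z = 1 is e⁺ — a positron.

positron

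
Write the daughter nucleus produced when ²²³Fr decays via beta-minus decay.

Ra-223

Beta-minus decay: mass number changes by +0, atomic number by +1.
A: 223 = 223; Z: 87 + 1 = 88.
Z = 88 is radium, so the daughter is ²²³Ra.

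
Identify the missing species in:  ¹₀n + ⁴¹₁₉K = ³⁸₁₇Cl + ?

alpha particle

Conserve mass number: 1 + 41 = 38 + A, so A = 4.
Conserve atomic number: 0 + 19 = 17 + Z, so Z = 2.
A = 4 and Z = 2 is ⁴₂He — an alpha particle.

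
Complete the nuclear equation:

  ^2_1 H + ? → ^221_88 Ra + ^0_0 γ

Fr-219

Conserve mass number: 2 + A = 221 + 0, so A = 219.
Conserve atomic number: 1 + Z = 88 + 0, so Z = 87.
Z = 87 is francium, so the species is ^219_87 Fr.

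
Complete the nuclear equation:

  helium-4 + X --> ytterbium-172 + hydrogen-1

Conserve mass number: 4 + A = 172 + 1, so A = 169.
Conserve atomic number: 2 + Z = 70 + 1, so Z = 69.
Z = 69 is thulium, so the species is thulium-169.

Tm-169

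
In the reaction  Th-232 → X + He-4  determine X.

Conserve mass number: 232 = A + 4, so A = 228.
Conserve atomic number: 90 = Z + 2, so Z = 88.
Z = 88 is radium, so the species is Ra-228.

Ra-228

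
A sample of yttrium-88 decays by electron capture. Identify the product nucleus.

Electron capture: mass number changes by +0, atomic number by -1.
A: 88 = 88; Z: 39 − 1 = 38.
Z = 38 is strontium, so the daughter is strontium-88.

Sr-88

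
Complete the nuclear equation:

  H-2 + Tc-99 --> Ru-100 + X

neutron

Conserve mass number: 2 + 99 = 100 + A, so A = 1.
Conserve atomic number: 1 + 43 = 44 + Z, so Z = 0.
A = 1 and Z = 0 is n — a neutron.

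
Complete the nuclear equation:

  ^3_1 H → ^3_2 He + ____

Conserve mass number: 3 = 3 + A, so A = 0.
Conserve atomic number: 1 = 2 + Z, so Z = -1.
A = 0 and Z = -1 is ^0_-1 e — a beta-minus particle.

beta-minus particle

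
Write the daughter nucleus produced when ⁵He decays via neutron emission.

He-4

Neutron emission: mass number changes by -1, atomic number by +0.
A: 5 − 1 = 4; Z: 2 = 2.
Z = 2 is helium, so the daughter is ⁴He.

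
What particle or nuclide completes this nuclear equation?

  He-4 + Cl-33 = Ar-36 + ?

Conserve mass number: 4 + 33 = 36 + A, so A = 1.
Conserve atomic number: 2 + 17 = 18 + Z, so Z = 1.
A = 1 and Z = 1 is H-1 — a proton.

proton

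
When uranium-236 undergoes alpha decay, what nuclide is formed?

Th-232

Alpha decay: mass number changes by -4, atomic number by -2.
A: 236 − 4 = 232; Z: 92 − 2 = 90.
Z = 90 is thorium, so the daughter is thorium-232.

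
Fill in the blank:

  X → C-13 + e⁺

N-13

Conserve mass number: A = 13 + 0, so A = 13.
Conserve atomic number: Z = 6 + 1, so Z = 7.
Z = 7 is nitrogen, so the species is N-13.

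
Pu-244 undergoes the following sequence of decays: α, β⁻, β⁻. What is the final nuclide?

Start: (A, Z) = (244, 94).
After α: (240, 92).
After β⁻: (240, 93).
After β⁻: (240, 94).
Z = 94 is plutonium.

Pu-240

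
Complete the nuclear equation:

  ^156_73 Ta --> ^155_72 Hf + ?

Conserve mass number: 156 = 155 + A, so A = 1.
Conserve atomic number: 73 = 72 + Z, so Z = 1.
A = 1 and Z = 1 is ^1_1 H — a proton.

proton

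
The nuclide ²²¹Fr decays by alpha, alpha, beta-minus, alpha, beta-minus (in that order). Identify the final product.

Start: (A, Z) = (221, 87).
After α: (217, 85).
After α: (213, 83).
After β⁻: (213, 84).
After α: (209, 82).
After β⁻: (209, 83).
Z = 83 is bismuth.

Bi-209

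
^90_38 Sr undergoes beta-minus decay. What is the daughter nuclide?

Beta-minus decay: mass number changes by +0, atomic number by +1.
A: 90 = 90; Z: 38 + 1 = 39.
Z = 39 is yttrium, so the daughter is ^90_39 Y.

Y-90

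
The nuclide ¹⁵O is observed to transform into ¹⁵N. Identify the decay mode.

beta-plus decay or electron capture

ΔA = 15 − 15 = 0; ΔZ = 7 − 8 = -1.
A is unchanged and Z drops by 1 — a proton has become a neutron (β⁺ emission or electron capture).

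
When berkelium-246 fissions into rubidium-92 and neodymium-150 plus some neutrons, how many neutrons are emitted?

Conserve mass number: 246 = 92 + 150 + k, so k = 246 − 242 = 4.
Check atomic number: 97 = 37 + 60 + 0 = 97. ✓

4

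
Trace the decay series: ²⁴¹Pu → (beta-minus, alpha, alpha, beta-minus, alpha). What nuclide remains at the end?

Th-229

Start: (A, Z) = (241, 94).
After β⁻: (241, 95).
After α: (237, 93).
After α: (233, 91).
After β⁻: (233, 92).
After α: (229, 90).
Z = 90 is thorium.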